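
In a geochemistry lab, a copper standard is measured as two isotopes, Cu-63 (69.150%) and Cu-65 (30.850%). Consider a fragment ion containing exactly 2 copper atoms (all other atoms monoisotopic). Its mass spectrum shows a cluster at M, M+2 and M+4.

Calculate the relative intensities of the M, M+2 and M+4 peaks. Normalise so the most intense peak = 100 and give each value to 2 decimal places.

100.00 : 89.23 : 19.90

Each Cu atom is independently Cu-63 (p = 0.69150) or Cu-65 (q = 0.30850); the cluster is the binomial expansion (p + q)^2.
P(M) = 0.69150^2 = 0.478172
P(M+2) = 2 × 0.69150^1 × 0.30850^1 = 0.426656
P(M+4) = 0.30850^2 = 0.095172
The M peak is largest (0.478172); scaling to 100 gives 100.00 : 89.23 : 19.90.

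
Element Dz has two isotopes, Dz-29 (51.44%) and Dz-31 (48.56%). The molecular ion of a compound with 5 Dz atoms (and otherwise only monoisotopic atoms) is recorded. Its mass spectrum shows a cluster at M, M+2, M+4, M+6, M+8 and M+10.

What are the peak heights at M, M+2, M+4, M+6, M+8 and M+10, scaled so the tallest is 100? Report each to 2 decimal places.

The 5 Dz atoms are independent, so intensities follow the terms of (0.5144 + 0.4856)^5.
P(M) = 0.5144^5 = 0.036017
P(M+2) = 5 × 0.5144^4 × 0.4856^1 = 0.170001
P(M+4) = 10 × 0.5144^3 × 0.4856^2 = 0.320967
P(M+6) = 10 × 0.5144^2 × 0.4856^3 = 0.302997
P(M+8) = 5 × 0.5144^1 × 0.4856^4 = 0.143016
P(M+10) = 0.4856^5 = 0.027002
The M+4 peak is largest (0.320967); scaling to 100 gives 11.22 : 52.97 : 100.00 : 94.40 : 44.56 : 8.41.

11.22 : 52.97 : 100.00 : 94.40 : 44.56 : 8.41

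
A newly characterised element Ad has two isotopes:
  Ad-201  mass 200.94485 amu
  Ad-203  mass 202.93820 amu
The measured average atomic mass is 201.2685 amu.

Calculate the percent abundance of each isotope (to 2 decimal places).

With x = fraction of Ad-201 (so Ad-203 is 1 − x):
200.94485·x + 202.93820·(1 − x) = 201.2685
(200.94485 − 202.93820)·x = 201.2685 − 202.93820
x = -1.66970 / -1.99335 = 0.83764 → 83.76% Ad-201, 16.24% Ad-203.

Ad-201: 83.76%, Ad-203: 16.24%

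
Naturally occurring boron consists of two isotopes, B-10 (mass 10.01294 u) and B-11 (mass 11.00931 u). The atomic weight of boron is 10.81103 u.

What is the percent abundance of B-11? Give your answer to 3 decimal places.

80.100%

Let x be the fractional abundance of B-10; then B-11 has abundance 1 − x.
10.01294·x + 11.00931·(1 − x) = 10.81103
(10.01294 − 11.00931)·x = 10.81103 − 11.00931
x = -0.19828 / -0.99637 = 0.19900 → 19.900% B-10, 80.100% B-11.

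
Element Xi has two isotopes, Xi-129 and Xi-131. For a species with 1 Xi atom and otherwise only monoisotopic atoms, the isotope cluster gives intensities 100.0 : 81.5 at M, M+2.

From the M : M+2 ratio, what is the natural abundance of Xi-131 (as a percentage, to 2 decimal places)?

44.90%

Write p for the Xi-129 fraction. I(M+2)/I(M) = [C(1,1)·p^0·(1−p)] / p^1 = 1·(1−p)/p = 81.5/100.0 = 0.8150
(1−p)/p = 0.8150/1 = 0.8150  ⇒  p = 1/(1 + 0.8150) = 0.5510
Xi-129: 55.10%, Xi-131: 44.90%.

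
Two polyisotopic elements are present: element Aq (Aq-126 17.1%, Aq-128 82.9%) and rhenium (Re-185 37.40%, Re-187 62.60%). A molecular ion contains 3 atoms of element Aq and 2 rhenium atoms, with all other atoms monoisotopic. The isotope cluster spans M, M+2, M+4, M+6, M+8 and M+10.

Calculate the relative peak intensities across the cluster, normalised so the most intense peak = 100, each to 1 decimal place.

Element Aq pattern (n=3): 0.00500021 : 0.07272237 : 0.35255463 : 0.56972279
Rhenium pattern (n=2): 0.139876 : 0.468248 : 0.391876
Convolve the two distributions (both contribute in 2-u steps):
  M: 0.00500021×0.139876 = 0.000699
  M+2: 0.00500021×0.468248 + 0.07272237×0.139876 = 0.012513
  M+4: 0.00500021×0.391876 + 0.07272237×0.468248 + 0.35255463×0.139876 = 0.085325
  M+6: 0.07272237×0.391876 + 0.35255463×0.468248 + 0.56972279×0.139876 = 0.273272
  M+8: 0.35255463×0.391876 + 0.56972279×0.468248 = 0.404929
  M+10: 0.56972279×0.391876 = 0.223261
Scale to base peak (0.404929) = 100: 0.2 : 3.1 : 21.1 : 67.5 : 100.0 : 55.1

0.2 : 3.1 : 21.1 : 67.5 : 100.0 : 55.1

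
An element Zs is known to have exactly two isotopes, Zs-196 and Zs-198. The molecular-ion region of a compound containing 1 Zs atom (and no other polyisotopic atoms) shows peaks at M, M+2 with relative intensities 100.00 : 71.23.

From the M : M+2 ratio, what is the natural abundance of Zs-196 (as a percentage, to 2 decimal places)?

58.40%

If p is the fraction of Zs that is Zs-196, then I(M+2)/I(M) = [C(1,1)·p^0·(1−p)] / p^1 = 1·(1−p)/p = 71.23/100.00 = 0.7123
(1−p)/p = 0.7123/1 = 0.7123  ⇒  p = 1/(1 + 0.7123) = 0.5840
Zs-196: 58.40%, Zs-198: 41.60%.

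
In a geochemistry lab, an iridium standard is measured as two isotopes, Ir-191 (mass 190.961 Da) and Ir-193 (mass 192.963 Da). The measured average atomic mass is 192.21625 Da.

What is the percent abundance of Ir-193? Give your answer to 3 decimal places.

Writing the weighted mean with unknown fraction x of Ir-191:
190.961·x + 192.963·(1 − x) = 192.21625
(190.961 − 192.963)·x = 192.21625 − 192.963
x = -0.74675 / -2.002 = 0.37300 → 37.300% Ir-191, 62.700% Ir-193.

62.700%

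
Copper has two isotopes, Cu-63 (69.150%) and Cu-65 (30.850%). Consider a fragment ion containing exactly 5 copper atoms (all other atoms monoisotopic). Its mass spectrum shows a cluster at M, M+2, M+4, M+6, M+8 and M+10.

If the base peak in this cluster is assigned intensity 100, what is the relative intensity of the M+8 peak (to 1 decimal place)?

8.9

(0.69150 + 0.30850)^5 gives M 0.1581, M+2 0.3527, M+4 0.3147, M+6 0.1404, M+8 0.0313, M+10 0.0028; the largest is M+2.
P(M+2) = C(5,1) × 0.69150^4 × 0.30850^1 = 5 × 0.2286487 × 0.3085 = 0.352691 (base)
P(M+8) = C(5,4) × 0.69150^1 × 0.30850^4 = 5 × 0.6915 × 0.00905776 = 0.031317
Relative intensity = 0.031317 / 0.352691 × 100 = 8.9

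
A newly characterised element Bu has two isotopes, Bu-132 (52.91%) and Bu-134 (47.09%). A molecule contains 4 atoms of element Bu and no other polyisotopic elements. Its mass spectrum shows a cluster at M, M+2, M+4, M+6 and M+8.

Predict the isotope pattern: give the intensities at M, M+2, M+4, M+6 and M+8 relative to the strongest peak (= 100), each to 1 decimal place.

21.0 : 74.9 : 100.0 : 59.3 : 13.2

Expanding (0.5291 + 0.4709)^4:
P(M) = 0.5291^4 = 0.078370
P(M+2) = 4 × 0.5291^3 × 0.4709^1 = 0.278999
P(M+4) = 6 × 0.5291^2 × 0.4709^2 = 0.372464
P(M+6) = 4 × 0.5291^1 × 0.4709^3 = 0.220996
P(M+8) = 0.4709^4 = 0.049172
The M+4 peak is largest (0.372464); scaling to 100 gives 21.0 : 74.9 : 100.0 : 59.3 : 13.2.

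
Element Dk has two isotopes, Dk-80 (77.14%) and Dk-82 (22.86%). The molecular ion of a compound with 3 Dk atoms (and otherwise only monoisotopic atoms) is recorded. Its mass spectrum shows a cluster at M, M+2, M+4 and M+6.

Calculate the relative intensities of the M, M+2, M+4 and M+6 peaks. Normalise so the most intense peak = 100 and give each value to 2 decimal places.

100.00 : 88.90 : 26.35 : 2.60

The 3 Dk atoms are independent, so intensities follow the terms of (0.7714 + 0.2286)^3.
P(M) = 0.7714^3 = 0.459028
P(M+2) = 3 × 0.7714^2 × 0.2286^1 = 0.408091
P(M+4) = 3 × 0.7714^1 × 0.2286^2 = 0.120935
P(M+6) = 0.2286^3 = 0.011946
The M peak is largest (0.459028); scaling to 100 gives 100.00 : 88.90 : 26.35 : 2.60.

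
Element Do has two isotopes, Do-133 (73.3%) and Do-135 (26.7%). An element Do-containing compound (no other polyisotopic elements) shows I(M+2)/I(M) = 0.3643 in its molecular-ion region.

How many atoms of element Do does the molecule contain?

For n independent Do atoms, I(M+2)/I(M) = n · (abundance Do-135) / (abundance Do-133) = n · 0.267/0.733.
n = 0.3643 × 0.733/0.267 = 1.00 ≈ 1

1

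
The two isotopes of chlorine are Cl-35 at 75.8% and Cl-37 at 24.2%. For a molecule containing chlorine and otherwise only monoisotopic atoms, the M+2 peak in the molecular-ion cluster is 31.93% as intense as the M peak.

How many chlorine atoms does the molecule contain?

For n independent Cl atoms, I(M+2)/I(M) = n · (abundance Cl-37) / (abundance Cl-35) = n · 0.242/0.758.
n = 0.3193 × 0.758/0.242 = 1.00 ≈ 1

1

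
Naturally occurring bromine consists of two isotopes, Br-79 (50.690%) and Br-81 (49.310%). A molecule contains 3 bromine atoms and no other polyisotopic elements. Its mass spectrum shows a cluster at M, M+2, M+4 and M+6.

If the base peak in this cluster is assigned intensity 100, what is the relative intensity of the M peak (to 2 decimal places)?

34.27

Binomial terms of (0.50690 + 0.49310)^3: M 0.1302, M+2 0.3801, M+4 0.3698, M+6 0.1199 → M+2 is the base peak.
P(M+2) = C(3,1) × 0.50690^2 × 0.49310^1 = 3 × 0.25694761 × 0.4931 = 0.380103 (base)
P(M) = C(3,0) × 0.50690^3 × 0.49310^0 = 1 × 0.13024674 × 1.0000 = 0.130247
Relative intensity = 0.130247 / 0.380103 × 100 = 34.27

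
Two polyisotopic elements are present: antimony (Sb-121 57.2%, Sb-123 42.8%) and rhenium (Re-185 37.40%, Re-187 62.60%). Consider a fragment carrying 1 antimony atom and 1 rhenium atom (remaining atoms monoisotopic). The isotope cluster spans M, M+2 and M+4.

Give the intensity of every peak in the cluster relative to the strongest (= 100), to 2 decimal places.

Antimony pattern (n=1): 0.5720 : 0.4280
Rhenium pattern (n=1): 0.3740 : 0.6260
Convolve the two distributions (both contribute in 2-u steps):
  M: 0.5720×0.3740 = 0.213928
  M+2: 0.5720×0.6260 + 0.4280×0.3740 = 0.518144
  M+4: 0.4280×0.6260 = 0.267928
Scale to base peak (0.518144) = 100: 41.29 : 100.00 : 51.71

41.29 : 100.00 : 51.71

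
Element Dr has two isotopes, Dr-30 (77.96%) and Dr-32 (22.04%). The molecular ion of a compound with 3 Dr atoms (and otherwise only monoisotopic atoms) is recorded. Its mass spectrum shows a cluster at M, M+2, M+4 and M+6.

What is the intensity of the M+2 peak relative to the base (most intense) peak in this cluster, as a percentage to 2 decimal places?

84.81%

Binomial terms of (0.7796 + 0.2204)^3: M 0.4738, M+2 0.4019, M+4 0.1136, M+6 0.0107 → M is the base peak.
P(M) = C(3,0) × 0.7796^3 × 0.2204^0 = 1 × 0.47382229 × 1.0000 = 0.473822 (base)
P(M+2) = C(3,1) × 0.7796^2 × 0.2204^1 = 3 × 0.60777616 × 0.2204 = 0.401862
Relative intensity = 0.401862 / 0.473822 × 100 = 84.81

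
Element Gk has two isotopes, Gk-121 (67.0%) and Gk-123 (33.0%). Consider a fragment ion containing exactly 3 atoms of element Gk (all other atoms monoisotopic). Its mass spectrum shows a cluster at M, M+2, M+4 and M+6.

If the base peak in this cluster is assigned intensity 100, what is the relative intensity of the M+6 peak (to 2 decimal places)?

Binomial terms of (0.670 + 0.330)^3: M 0.3008, M+2 0.4444, M+4 0.2189, M+6 0.0359 → M+2 is the base peak.
P(M+2) = C(3,1) × 0.670^2 × 0.330^1 = 3 × 0.4489 × 0.3300 = 0.444411 (base)
P(M+6) = C(3,3) × 0.670^0 × 0.330^3 = 1 × 1.0000 × 0.035937 = 0.035937
Relative intensity = 0.035937 / 0.444411 × 100 = 8.09

8.09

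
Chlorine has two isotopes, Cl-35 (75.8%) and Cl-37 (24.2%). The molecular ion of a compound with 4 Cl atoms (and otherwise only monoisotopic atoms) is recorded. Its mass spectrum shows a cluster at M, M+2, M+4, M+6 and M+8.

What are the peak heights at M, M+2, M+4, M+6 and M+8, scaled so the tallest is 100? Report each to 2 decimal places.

Expanding (0.758 + 0.242)^4:
P(M) = 0.758^4 = 0.330124
P(M+2) = 4 × 0.758^3 × 0.242^1 = 0.421583
P(M+4) = 6 × 0.758^2 × 0.242^2 = 0.201893
P(M+6) = 4 × 0.758^1 × 0.242^3 = 0.042971
P(M+8) = 0.242^4 = 0.003430
The M+2 peak is largest (0.421583); scaling to 100 gives 78.31 : 100.00 : 47.89 : 10.19 : 0.81.

78.31 : 100.00 : 47.89 : 10.19 : 0.81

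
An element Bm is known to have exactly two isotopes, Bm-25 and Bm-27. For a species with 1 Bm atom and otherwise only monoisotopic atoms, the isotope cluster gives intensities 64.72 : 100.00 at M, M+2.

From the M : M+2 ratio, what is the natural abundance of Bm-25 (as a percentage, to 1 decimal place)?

39.3%

Let p = fractional abundance of Bm-25. I(M+2)/I(M) = [C(1,1)·p^0·(1−p)] / p^1 = 1·(1−p)/p = 100.00/64.72 = 1.5451
(1−p)/p = 1.5451/1 = 1.5451  ⇒  p = 1/(1 + 1.5451) = 0.3929
Bm-25: 39.3%, Bm-27: 60.7%.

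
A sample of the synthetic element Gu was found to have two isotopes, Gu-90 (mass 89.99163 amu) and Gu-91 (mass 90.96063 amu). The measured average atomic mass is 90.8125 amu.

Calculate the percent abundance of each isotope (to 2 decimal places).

Gu-90: 15.29%, Gu-91: 84.71%

With x = fraction of Gu-90 (so Gu-91 is 1 − x):
89.99163·x + 90.96063·(1 − x) = 90.8125
(89.99163 − 90.96063)·x = 90.8125 − 90.96063
x = -0.14813 / -0.96900 = 0.15287 → 15.29% Gu-90, 84.71% Gu-91.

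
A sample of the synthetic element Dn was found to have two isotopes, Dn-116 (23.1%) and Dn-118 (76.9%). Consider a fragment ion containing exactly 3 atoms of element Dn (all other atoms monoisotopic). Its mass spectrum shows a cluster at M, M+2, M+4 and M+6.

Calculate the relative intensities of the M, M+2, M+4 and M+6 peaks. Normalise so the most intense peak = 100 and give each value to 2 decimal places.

2.71 : 27.07 : 90.12 : 100.00

The 3 Dn atoms are independent, so intensities follow the terms of (0.231 + 0.769)^3.
P(M) = 0.231^3 = 0.012326
P(M+2) = 3 × 0.231^2 × 0.769^1 = 0.123104
P(M+4) = 3 × 0.231^1 × 0.769^2 = 0.409813
P(M+6) = 0.769^3 = 0.454757
The M+6 peak is largest (0.454757); scaling to 100 gives 2.71 : 27.07 : 90.12 : 100.00.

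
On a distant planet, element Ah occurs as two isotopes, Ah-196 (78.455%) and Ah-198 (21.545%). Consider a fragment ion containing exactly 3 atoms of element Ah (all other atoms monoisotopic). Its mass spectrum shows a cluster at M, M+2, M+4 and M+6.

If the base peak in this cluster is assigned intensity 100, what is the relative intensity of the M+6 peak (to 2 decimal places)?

2.07

(0.78455 + 0.21545)^3 gives M 0.4829, M+2 0.3978, M+4 0.1093, M+6 0.0100; the largest is M.
P(M) = C(3,0) × 0.78455^3 × 0.21545^0 = 1 × 0.4829052 × 1.0000 = 0.482905 (base)
P(M+6) = C(3,3) × 0.78455^0 × 0.21545^3 = 1 × 1.0000 × 0.01000091 = 0.010001
Relative intensity = 0.010001 / 0.482905 × 100 = 2.07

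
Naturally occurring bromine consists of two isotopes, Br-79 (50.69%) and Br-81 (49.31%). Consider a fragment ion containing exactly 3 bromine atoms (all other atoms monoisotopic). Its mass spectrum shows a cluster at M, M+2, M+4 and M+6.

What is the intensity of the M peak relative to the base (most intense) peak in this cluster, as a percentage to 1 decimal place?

34.3%

Binomial terms of (0.5069 + 0.4931)^3: M 0.1302, M+2 0.3801, M+4 0.3698, M+6 0.1199 → M+2 is the base peak.
P(M+2) = C(3,1) × 0.5069^2 × 0.4931^1 = 3 × 0.25694761 × 0.4931 = 0.380103 (base)
P(M) = C(3,0) × 0.5069^3 × 0.4931^0 = 1 × 0.13024674 × 1.0000 = 0.130247
Relative intensity = 0.130247 / 0.380103 × 100 = 34.3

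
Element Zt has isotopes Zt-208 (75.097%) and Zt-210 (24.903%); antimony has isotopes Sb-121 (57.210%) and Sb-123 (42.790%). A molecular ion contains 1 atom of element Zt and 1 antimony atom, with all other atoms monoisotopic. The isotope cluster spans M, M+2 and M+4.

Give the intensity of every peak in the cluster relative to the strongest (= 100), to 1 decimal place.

92.6 : 100.0 : 23.0

Element Zt pattern (n=1): 0.75097 : 0.24903
Antimony pattern (n=1): 0.5721 : 0.4279
Convolve the two distributions (both contribute in 2-u steps):
  M: 0.75097×0.5721 = 0.429630
  M+2: 0.75097×0.4279 + 0.24903×0.5721 = 0.463810
  M+4: 0.24903×0.4279 = 0.106560
Scale to base peak (0.463810) = 100: 92.6 : 100.0 : 23.0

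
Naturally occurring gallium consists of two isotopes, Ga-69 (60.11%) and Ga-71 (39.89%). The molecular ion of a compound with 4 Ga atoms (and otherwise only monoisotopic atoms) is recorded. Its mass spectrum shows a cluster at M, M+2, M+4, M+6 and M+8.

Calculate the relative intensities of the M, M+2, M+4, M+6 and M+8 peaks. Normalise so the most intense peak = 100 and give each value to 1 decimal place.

37.7 : 100.0 : 99.5 : 44.0 : 7.3

Each Ga atom is independently Ga-69 (p = 0.6011) or Ga-71 (q = 0.3989); the cluster is the binomial expansion (p + q)^4.
P(M) = 0.6011^4 = 0.130553
P(M+2) = 4 × 0.6011^3 × 0.3989^1 = 0.346549
P(M+4) = 6 × 0.6011^2 × 0.3989^2 = 0.344963
P(M+6) = 4 × 0.6011^1 × 0.3989^3 = 0.152616
P(M+8) = 0.3989^4 = 0.025320
The M+2 peak is largest (0.346549); scaling to 100 gives 37.7 : 100.0 : 99.5 : 44.0 : 7.3.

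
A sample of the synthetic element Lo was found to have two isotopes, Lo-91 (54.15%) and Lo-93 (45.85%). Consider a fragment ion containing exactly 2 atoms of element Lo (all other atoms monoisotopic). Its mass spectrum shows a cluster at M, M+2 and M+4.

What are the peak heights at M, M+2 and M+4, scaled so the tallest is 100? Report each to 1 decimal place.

The 2 Lo atoms are independent, so intensities follow the terms of (0.5415 + 0.4585)^2.
P(M) = 0.5415^2 = 0.293222
P(M+2) = 2 × 0.5415^1 × 0.4585^1 = 0.496555
P(M+4) = 0.4585^2 = 0.210222
The M+2 peak is largest (0.496555); scaling to 100 gives 59.1 : 100.0 : 42.3.

59.1 : 100.0 : 42.3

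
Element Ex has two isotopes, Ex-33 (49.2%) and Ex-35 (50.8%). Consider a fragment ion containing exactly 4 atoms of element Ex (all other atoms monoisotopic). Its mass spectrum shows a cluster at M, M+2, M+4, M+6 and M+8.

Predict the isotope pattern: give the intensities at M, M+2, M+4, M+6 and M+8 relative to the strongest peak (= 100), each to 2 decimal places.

15.63 : 64.57 : 100.00 : 68.83 : 17.77

The 4 Ex atoms are independent, so intensities follow the terms of (0.492 + 0.508)^4.
P(M) = 0.492^4 = 0.058595
P(M+2) = 4 × 0.492^3 × 0.508^1 = 0.242002
P(M+4) = 6 × 0.492^2 × 0.508^2 = 0.374808
P(M+6) = 4 × 0.492^1 × 0.508^3 = 0.257998
P(M+8) = 0.508^4 = 0.066597
The M+4 peak is largest (0.374808); scaling to 100 gives 15.63 : 64.57 : 100.00 : 68.83 : 17.77.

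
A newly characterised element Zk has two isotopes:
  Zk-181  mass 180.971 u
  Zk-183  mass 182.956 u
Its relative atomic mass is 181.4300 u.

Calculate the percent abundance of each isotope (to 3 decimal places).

Zk-181: 76.877%, Zk-183: 23.123%

Let x be the fractional abundance of Zk-181; then Zk-183 has abundance 1 − x.
180.971·x + 182.956·(1 − x) = 181.4300
(180.971 − 182.956)·x = 181.4300 − 182.956
x = -1.5260 / -1.985 = 0.76877 → 76.877% Zk-181, 23.123% Zk-183.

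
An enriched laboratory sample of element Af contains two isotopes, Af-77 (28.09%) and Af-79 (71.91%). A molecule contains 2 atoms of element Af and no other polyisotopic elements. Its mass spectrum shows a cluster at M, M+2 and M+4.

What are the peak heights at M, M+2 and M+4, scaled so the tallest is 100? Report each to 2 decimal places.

Expanding (0.2809 + 0.7191)^2:
P(M) = 0.2809^2 = 0.078905
P(M+2) = 2 × 0.2809^1 × 0.7191^1 = 0.403990
P(M+4) = 0.7191^2 = 0.517105
The M+4 peak is largest (0.517105); scaling to 100 gives 15.26 : 78.13 : 100.00.

15.26 : 78.13 : 100.00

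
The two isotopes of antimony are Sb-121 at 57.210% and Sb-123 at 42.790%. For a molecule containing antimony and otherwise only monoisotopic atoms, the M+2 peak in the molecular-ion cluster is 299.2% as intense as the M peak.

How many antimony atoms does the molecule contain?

The M+2/M ratio from n Sb atoms is n · q/p = n · 0.42790/0.57210.
n = 2.992 × 0.57210/0.42790 = 4.00 ≈ 4

4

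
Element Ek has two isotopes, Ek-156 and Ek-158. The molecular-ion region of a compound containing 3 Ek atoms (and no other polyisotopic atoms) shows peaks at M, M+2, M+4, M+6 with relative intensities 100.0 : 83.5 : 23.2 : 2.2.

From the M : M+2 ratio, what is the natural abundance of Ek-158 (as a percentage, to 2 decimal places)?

Let p = fractional abundance of Ek-156. I(M+2)/I(M) = [C(3,1)·p^2·(1−p)] / p^3 = 3·(1−p)/p = 83.5/100.0 = 0.8350
(1−p)/p = 0.8350/3 = 0.2783  ⇒  p = 1/(1 + 0.2783) = 0.7823
Ek-156: 78.23%, Ek-158: 21.77%.

21.77%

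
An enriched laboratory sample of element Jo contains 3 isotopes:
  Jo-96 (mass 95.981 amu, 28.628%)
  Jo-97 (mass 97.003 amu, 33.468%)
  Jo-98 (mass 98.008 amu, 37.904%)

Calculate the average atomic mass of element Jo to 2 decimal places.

The abundance-weighted mean is 0.28628 × 95.981 + 0.33468 × 97.003 + 0.37904 × 98.008
= 27.4774 + 32.4650 + 37.1490 = 97.0914 amu

97.09 amu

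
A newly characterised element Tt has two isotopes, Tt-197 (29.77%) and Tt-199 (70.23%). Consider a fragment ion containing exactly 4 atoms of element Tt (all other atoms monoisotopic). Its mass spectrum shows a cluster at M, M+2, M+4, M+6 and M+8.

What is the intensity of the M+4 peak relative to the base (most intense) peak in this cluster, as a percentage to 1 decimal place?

Term probabilities: M 0.0079, M+2 0.0741, M+4 0.2623, M+6 0.4125, M+8 0.2433. Base peak = M+6.
P(M+6) = C(4,3) × 0.2977^1 × 0.7023^3 = 4 × 0.2977 × 0.34639212 = 0.412484 (base)
P(M+4) = C(4,2) × 0.2977^2 × 0.7023^2 = 6 × 0.08862529 × 0.49322529 = 0.262273
Relative intensity = 0.262273 / 0.412484 × 100 = 63.6

63.6%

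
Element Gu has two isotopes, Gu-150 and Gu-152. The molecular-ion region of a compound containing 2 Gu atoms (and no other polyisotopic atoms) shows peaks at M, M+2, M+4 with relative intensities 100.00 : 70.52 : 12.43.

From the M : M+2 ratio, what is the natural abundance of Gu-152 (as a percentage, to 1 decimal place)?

26.1%

If p is the fraction of Gu that is Gu-150, then I(M+2)/I(M) = [C(2,1)·p^1·(1−p)] / p^2 = 2·(1−p)/p = 70.52/100.00 = 0.7052
(1−p)/p = 0.7052/2 = 0.3526  ⇒  p = 1/(1 + 0.3526) = 0.7393
Gu-150: 73.9%, Gu-152: 26.1%.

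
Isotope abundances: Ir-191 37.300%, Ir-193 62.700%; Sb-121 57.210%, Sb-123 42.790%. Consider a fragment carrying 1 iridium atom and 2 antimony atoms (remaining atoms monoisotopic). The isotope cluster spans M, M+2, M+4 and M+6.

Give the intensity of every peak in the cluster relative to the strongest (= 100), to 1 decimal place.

31.5 : 100.0 : 96.8 : 29.6

Iridium pattern (n=1): 0.3730 : 0.6270
Antimony pattern (n=2): 0.32729841 : 0.48960318 : 0.18309841
Convolve the two distributions (both contribute in 2-u steps):
  M: 0.3730×0.32729841 = 0.122082
  M+2: 0.3730×0.48960318 + 0.6270×0.32729841 = 0.387838
  M+4: 0.3730×0.18309841 + 0.6270×0.48960318 = 0.375277
  M+6: 0.6270×0.18309841 = 0.114803
Scale to base peak (0.387838) = 100: 31.5 : 100.0 : 96.8 : 29.6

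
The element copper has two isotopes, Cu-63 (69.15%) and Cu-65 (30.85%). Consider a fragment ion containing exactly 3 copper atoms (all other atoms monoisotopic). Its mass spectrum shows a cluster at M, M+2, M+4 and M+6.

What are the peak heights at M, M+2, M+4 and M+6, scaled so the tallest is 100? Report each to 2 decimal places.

The 3 Cu atoms are independent, so intensities follow the terms of (0.6915 + 0.3085)^3.
P(M) = 0.6915^3 = 0.330656
P(M+2) = 3 × 0.6915^2 × 0.3085^1 = 0.442548
P(M+4) = 3 × 0.6915^1 × 0.3085^2 = 0.197435
P(M+6) = 0.3085^3 = 0.029361
The M+2 peak is largest (0.442548); scaling to 100 gives 74.72 : 100.00 : 44.61 : 6.63.

74.72 : 100.00 : 44.61 : 6.63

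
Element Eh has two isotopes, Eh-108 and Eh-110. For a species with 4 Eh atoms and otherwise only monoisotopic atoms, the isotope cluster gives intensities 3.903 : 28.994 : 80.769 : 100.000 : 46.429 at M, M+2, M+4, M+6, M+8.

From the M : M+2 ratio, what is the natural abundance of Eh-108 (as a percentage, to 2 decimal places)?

35.00%

If p is the fraction of Eh that is Eh-108, then I(M+2)/I(M) = [C(4,1)·p^3·(1−p)] / p^4 = 4·(1−p)/p = 28.994/3.903 = 7.4286
(1−p)/p = 7.4286/4 = 1.8572  ⇒  p = 1/(1 + 1.8572) = 0.3500
Eh-108: 35.00%, Eh-110: 65.00%.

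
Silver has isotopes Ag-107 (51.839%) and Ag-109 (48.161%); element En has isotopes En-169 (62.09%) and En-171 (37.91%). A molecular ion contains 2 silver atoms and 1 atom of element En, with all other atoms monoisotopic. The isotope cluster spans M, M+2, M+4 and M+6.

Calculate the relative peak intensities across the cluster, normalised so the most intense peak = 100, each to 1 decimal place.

40.5 : 100.0 : 80.9 : 21.3

Silver pattern (n=2): 0.26872819 : 0.49932362 : 0.23194819
Element En pattern (n=1): 0.6209 : 0.3791
Convolve the two distributions (both contribute in 2-u steps):
  M: 0.26872819×0.6209 = 0.166853
  M+2: 0.26872819×0.3791 + 0.49932362×0.6209 = 0.411905
  M+4: 0.49932362×0.3791 + 0.23194819×0.6209 = 0.333310
  M+6: 0.23194819×0.3791 = 0.087932
Scale to base peak (0.411905) = 100: 40.5 : 100.0 : 80.9 : 21.3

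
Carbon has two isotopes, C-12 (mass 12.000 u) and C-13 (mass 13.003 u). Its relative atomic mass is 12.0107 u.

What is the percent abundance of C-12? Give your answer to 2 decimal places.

98.93%

With x = fraction of C-12 (so C-13 is 1 − x):
12.000·x + 13.003·(1 − x) = 12.0107
(12.000 − 13.003)·x = 12.0107 − 13.003
x = -0.9923 / -1.003 = 0.98933 → 98.93% C-12, 1.07% C-13.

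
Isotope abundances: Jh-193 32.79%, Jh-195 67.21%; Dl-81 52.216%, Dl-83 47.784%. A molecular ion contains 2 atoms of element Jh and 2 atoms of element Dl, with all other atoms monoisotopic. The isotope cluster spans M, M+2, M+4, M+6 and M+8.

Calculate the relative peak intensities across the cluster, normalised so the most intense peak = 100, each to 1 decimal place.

8.0 : 47.3 : 100.0 : 88.7 : 28.1

Element Jh pattern (n=2): 0.10751841 : 0.44076318 : 0.45171841
Element Dl pattern (n=2): 0.27265107 : 0.49901787 : 0.22833107
Convolve the two distributions (both contribute in 2-u steps):
  M: 0.10751841×0.27265107 = 0.029315
  M+2: 0.10751841×0.49901787 + 0.44076318×0.27265107 = 0.173828
  M+4: 0.10751841×0.22833107 + 0.44076318×0.49901787 + 0.45171841×0.27265107 = 0.367660
  M+6: 0.44076318×0.22833107 + 0.45171841×0.49901787 = 0.326055
  M+8: 0.45171841×0.22833107 = 0.103141
Scale to base peak (0.367660) = 100: 8.0 : 47.3 : 100.0 : 88.7 : 28.1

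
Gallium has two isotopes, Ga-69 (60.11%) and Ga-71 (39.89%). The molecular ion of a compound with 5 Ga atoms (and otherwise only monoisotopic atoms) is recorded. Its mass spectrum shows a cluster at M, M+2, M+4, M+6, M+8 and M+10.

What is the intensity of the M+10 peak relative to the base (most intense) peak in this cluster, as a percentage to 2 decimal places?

(0.6011 + 0.3989)^5 gives M 0.0785, M+2 0.2604, M+4 0.3456, M+6 0.2293, M+8 0.0761, M+10 0.0101; the largest is M+4.
P(M+4) = C(5,2) × 0.6011^3 × 0.3989^2 = 10 × 0.21719018 × 0.15912121 = 0.345596 (base)
P(M+10) = C(5,5) × 0.6011^0 × 0.3989^5 = 1 × 1.0000 × 0.01009997 = 0.010100
Relative intensity = 0.010100 / 0.345596 × 100 = 2.92

2.92%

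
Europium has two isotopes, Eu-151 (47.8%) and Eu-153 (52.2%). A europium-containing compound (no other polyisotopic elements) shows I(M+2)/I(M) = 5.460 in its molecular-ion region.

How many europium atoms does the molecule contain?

With n Eu atoms, P(M+2)/P(M) = C(n,1)·p^(n−1)q / p^n = n·q/p = n · 0.522/0.478.
n = 5.460 × 0.478/0.522 = 5.00 ≈ 5

5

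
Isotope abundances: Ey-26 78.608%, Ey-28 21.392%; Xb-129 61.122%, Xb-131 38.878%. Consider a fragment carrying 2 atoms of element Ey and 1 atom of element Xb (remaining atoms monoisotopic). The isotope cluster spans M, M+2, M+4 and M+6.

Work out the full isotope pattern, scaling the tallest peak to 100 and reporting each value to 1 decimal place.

Element Ey pattern (n=2): 0.61792177 : 0.33631647 : 0.04576177
Element Xb pattern (n=1): 0.61122 : 0.38878
Convolve the two distributions (both contribute in 2-u steps):
  M: 0.61792177×0.61122 = 0.377686
  M+2: 0.61792177×0.38878 + 0.33631647×0.61122 = 0.445799
  M+4: 0.33631647×0.38878 + 0.04576177×0.61122 = 0.158724
  M+6: 0.04576177×0.38878 = 0.017791
Scale to base peak (0.445799) = 100: 84.7 : 100.0 : 35.6 : 4.0

84.7 : 100.0 : 35.6 : 4.0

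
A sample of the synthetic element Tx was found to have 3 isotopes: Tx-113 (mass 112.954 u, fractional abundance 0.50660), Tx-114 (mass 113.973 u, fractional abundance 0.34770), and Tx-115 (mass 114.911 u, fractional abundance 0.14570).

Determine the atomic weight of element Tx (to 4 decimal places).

113.5934 u

Weight each isotope mass by its fractional abundance: 0.50660 × 112.954 + 0.34770 × 113.973 + 0.14570 × 114.911
= 57.22250 + 39.62841 + 16.74253 = 113.59344 u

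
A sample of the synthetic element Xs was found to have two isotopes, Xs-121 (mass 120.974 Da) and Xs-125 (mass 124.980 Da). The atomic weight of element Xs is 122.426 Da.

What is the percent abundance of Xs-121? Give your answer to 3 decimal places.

63.754%

Writing the weighted mean with unknown fraction x of Xs-121:
120.974·x + 124.980·(1 − x) = 122.426
(120.974 − 124.980)·x = 122.426 − 124.980
x = -2.554 / -4.006 = 0.63754 → 63.754% Xs-121, 36.246% Xs-125.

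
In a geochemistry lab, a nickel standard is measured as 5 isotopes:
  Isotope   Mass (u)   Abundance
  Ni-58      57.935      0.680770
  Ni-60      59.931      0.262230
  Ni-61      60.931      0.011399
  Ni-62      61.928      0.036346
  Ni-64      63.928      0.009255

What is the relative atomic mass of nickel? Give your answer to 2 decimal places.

58.69 u

Ar = Σ fᵢ·mᵢ = 0.680770 × 57.935 + 0.262230 × 59.931 + 0.011399 × 60.931 + 0.036346 × 61.928 + 0.009255 × 63.928
= 39.4404 + 15.7157 + 0.6946 + 2.2508 + 0.5917 = 58.6932 u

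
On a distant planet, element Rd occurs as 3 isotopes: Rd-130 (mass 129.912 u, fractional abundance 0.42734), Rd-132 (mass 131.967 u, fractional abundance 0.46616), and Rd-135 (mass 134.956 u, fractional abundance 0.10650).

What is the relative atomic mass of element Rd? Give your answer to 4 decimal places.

The abundance-weighted mean is 0.42734 × 129.912 + 0.46616 × 131.967 + 0.10650 × 134.956
= 55.51659 + 61.51774 + 14.37281 = 131.40714 u

131.4071 u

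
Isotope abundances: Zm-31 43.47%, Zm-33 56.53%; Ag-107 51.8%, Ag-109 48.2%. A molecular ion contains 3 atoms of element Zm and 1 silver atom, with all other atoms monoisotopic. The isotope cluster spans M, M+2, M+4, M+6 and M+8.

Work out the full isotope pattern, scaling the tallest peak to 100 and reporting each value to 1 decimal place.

Element Zm pattern (n=3): 0.08214269 : 0.3204642 : 0.41674353 : 0.18064958
Silver pattern (n=1): 0.5180 : 0.4820
Convolve the two distributions (both contribute in 2-u steps):
  M: 0.08214269×0.5180 = 0.042550
  M+2: 0.08214269×0.4820 + 0.3204642×0.5180 = 0.205593
  M+4: 0.3204642×0.4820 + 0.41674353×0.5180 = 0.370337
  M+6: 0.41674353×0.4820 + 0.18064958×0.5180 = 0.294447
  M+8: 0.18064958×0.4820 = 0.087073
Scale to base peak (0.370337) = 100: 11.5 : 55.5 : 100.0 : 79.5 : 23.5

11.5 : 55.5 : 100.0 : 79.5 : 23.5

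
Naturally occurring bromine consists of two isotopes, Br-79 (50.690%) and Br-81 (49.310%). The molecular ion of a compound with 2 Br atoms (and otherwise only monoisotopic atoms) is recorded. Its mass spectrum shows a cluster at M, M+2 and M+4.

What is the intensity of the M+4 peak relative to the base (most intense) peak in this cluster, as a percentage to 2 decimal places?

(0.50690 + 0.49310)^2 gives M 0.2569, M+2 0.4999, M+4 0.2431; the largest is M+2.
P(M+2) = C(2,1) × 0.50690^1 × 0.49310^1 = 2 × 0.5069 × 0.4931 = 0.499905 (base)
P(M+4) = C(2,2) × 0.50690^0 × 0.49310^2 = 1 × 1.0000 × 0.24314761 = 0.243148
Relative intensity = 0.243148 / 0.499905 × 100 = 48.64

48.64%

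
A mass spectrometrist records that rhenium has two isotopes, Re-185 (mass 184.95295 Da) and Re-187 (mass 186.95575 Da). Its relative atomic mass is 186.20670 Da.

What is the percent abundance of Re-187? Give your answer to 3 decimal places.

62.600%

With x = fraction of Re-185 (so Re-187 is 1 − x):
184.95295·x + 186.95575·(1 − x) = 186.20670
(184.95295 − 186.95575)·x = 186.20670 − 186.95575
x = -0.74905 / -2.00280 = 0.37400 → 37.400% Re-185, 62.600% Re-187.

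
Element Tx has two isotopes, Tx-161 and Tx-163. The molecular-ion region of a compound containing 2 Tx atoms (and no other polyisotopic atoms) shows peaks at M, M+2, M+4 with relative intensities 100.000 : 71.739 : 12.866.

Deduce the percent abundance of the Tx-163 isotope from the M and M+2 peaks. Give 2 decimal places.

26.40%

Let p = fractional abundance of Tx-161. I(M+2)/I(M) = [C(2,1)·p^1·(1−p)] / p^2 = 2·(1−p)/p = 71.739/100.000 = 0.7174
(1−p)/p = 0.7174/2 = 0.3587  ⇒  p = 1/(1 + 0.3587) = 0.7360
Tx-161: 73.60%, Tx-163: 26.40%.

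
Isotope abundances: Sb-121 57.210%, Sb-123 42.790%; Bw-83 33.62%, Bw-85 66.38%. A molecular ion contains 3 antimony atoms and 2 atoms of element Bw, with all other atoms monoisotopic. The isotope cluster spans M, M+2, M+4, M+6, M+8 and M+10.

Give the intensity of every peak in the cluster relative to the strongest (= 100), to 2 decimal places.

Antimony pattern (n=3): 0.18724742 : 0.42015297 : 0.3142518 : 0.07834781
Element Bw pattern (n=2): 0.11303044 : 0.44633912 : 0.44063044
Convolve the two distributions (both contribute in 2-u steps):
  M: 0.18724742×0.11303044 = 0.021165
  M+2: 0.18724742×0.44633912 + 0.42015297×0.11303044 = 0.131066
  M+4: 0.18724742×0.44063044 + 0.42015297×0.44633912 + 0.3142518×0.11303044 = 0.305558
  M+6: 0.42015297×0.44063044 + 0.3142518×0.44633912 + 0.07834781×0.11303044 = 0.334251
  M+8: 0.3142518×0.44063044 + 0.07834781×0.44633912 = 0.173439
  M+10: 0.07834781×0.44063044 = 0.034522
Scale to base peak (0.334251) = 100: 6.33 : 39.21 : 91.42 : 100.00 : 51.89 : 10.33

6.33 : 39.21 : 91.42 : 100.00 : 51.89 : 10.33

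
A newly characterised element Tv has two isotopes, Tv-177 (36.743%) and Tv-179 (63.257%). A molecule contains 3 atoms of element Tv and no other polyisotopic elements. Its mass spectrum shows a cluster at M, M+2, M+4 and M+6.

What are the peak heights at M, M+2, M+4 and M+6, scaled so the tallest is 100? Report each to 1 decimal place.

11.2 : 58.1 : 100.0 : 57.4

Expanding (0.36743 + 0.63257)^3:
P(M) = 0.36743^3 = 0.049605
P(M+2) = 3 × 0.36743^2 × 0.63257^1 = 0.256200
P(M+4) = 3 × 0.36743^1 × 0.63257^2 = 0.441076
P(M+6) = 0.63257^3 = 0.253120
The M+4 peak is largest (0.441076); scaling to 100 gives 11.2 : 58.1 : 100.0 : 57.4.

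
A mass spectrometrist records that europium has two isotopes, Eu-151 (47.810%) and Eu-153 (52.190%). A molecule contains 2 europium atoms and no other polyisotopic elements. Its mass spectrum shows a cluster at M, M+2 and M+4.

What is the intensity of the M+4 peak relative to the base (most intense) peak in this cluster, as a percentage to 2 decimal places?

Term probabilities: M 0.2286, M+2 0.4990, M+4 0.2724. Base peak = M+2.
P(M+2) = C(2,1) × 0.47810^1 × 0.52190^1 = 2 × 0.4781 × 0.5219 = 0.499041 (base)
P(M+4) = C(2,2) × 0.47810^0 × 0.52190^2 = 1 × 1.0000 × 0.27237961 = 0.272380
Relative intensity = 0.272380 / 0.499041 × 100 = 54.58

54.58%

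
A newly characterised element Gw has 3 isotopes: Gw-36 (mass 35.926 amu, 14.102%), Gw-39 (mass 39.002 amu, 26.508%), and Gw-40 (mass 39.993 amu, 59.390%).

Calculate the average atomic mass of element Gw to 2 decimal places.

Weight each isotope mass by its fractional abundance: 0.14102 × 35.926 + 0.26508 × 39.002 + 0.59390 × 39.993
= 5.0663 + 10.3387 + 23.7518 = 39.1568 amu

39.16 amu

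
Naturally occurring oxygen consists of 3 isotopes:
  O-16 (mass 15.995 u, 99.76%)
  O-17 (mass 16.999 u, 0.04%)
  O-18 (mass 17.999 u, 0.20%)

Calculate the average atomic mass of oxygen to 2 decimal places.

16.00 u

Weight each isotope mass by its fractional abundance: 0.9976 × 15.995 + 0.0004 × 16.999 + 0.0020 × 17.999
= 15.9566 + 0.0068 + 0.0360 = 15.9994 u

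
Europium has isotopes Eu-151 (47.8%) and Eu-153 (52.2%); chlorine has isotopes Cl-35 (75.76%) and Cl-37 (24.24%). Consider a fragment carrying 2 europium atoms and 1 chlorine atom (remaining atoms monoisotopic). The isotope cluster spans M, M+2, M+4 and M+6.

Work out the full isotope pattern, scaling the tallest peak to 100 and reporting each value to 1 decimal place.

39.9 : 100.0 : 75.5 : 15.2

Europium pattern (n=2): 0.228484 : 0.499032 : 0.272484
Chlorine pattern (n=1): 0.7576 : 0.2424
Convolve the two distributions (both contribute in 2-u steps):
  M: 0.228484×0.7576 = 0.173099
  M+2: 0.228484×0.2424 + 0.499032×0.7576 = 0.433451
  M+4: 0.499032×0.2424 + 0.272484×0.7576 = 0.327399
  M+6: 0.272484×0.2424 = 0.066050
Scale to base peak (0.433451) = 100: 39.9 : 100.0 : 75.5 : 15.2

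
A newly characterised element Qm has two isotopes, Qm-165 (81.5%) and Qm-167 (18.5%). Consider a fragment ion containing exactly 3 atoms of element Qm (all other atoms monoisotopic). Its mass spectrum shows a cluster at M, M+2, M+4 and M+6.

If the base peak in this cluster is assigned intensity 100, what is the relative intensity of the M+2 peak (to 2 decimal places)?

68.10

(0.815 + 0.185)^3 gives M 0.5413, M+2 0.3686, M+4 0.0837, M+6 0.0063; the largest is M.
P(M) = C(3,0) × 0.815^3 × 0.185^0 = 1 × 0.54134337 × 1.0000 = 0.541343 (base)
P(M+2) = C(3,1) × 0.815^2 × 0.185^1 = 3 × 0.664225 × 0.1850 = 0.368645
Relative intensity = 0.368645 / 0.541343 × 100 = 68.10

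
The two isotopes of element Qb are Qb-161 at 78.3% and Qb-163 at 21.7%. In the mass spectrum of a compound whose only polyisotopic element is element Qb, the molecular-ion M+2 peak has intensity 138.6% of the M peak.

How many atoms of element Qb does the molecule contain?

5

With n Qb atoms, P(M+2)/P(M) = C(n,1)·p^(n−1)q / p^n = n·q/p = n · 0.217/0.783.
n = 1.386 × 0.783/0.217 = 5.00 ≈ 5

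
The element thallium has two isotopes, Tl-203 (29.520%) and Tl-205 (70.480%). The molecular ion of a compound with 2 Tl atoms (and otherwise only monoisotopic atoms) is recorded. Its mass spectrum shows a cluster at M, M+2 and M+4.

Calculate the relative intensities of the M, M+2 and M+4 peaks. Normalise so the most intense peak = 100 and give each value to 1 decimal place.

17.5 : 83.8 : 100.0

Each Tl atom is independently Tl-203 (p = 0.29520) or Tl-205 (q = 0.70480); the cluster is the binomial expansion (p + q)^2.
P(M) = 0.29520^2 = 0.087143
P(M+2) = 2 × 0.29520^1 × 0.70480^1 = 0.416114
P(M+4) = 0.70480^2 = 0.496743
The M+4 peak is largest (0.496743); scaling to 100 gives 17.5 : 83.8 : 100.0.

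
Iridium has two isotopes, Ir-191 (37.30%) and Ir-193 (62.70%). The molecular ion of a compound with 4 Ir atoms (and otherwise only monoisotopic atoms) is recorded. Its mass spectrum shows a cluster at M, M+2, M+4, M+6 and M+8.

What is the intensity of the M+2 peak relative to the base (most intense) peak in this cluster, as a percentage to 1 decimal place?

Term probabilities: M 0.0194, M+2 0.1302, M+4 0.3282, M+6 0.3678, M+8 0.1546. Base peak = M+6.
P(M+6) = C(4,3) × 0.3730^1 × 0.6270^3 = 4 × 0.3730 × 0.24649188 = 0.367766 (base)
P(M+2) = C(4,1) × 0.3730^3 × 0.6270^1 = 4 × 0.05189512 × 0.6270 = 0.130153
Relative intensity = 0.130153 / 0.367766 × 100 = 35.4

35.4%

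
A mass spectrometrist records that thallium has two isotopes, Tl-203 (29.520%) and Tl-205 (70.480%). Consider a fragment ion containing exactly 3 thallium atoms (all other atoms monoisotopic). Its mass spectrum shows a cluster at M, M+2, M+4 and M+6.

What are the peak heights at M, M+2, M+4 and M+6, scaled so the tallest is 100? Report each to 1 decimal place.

5.8 : 41.9 : 100.0 : 79.6

Each Tl atom is independently Tl-203 (p = 0.29520) or Tl-205 (q = 0.70480); the cluster is the binomial expansion (p + q)^3.
P(M) = 0.29520^3 = 0.025725
P(M+2) = 3 × 0.29520^2 × 0.70480^1 = 0.184255
P(M+4) = 3 × 0.29520^1 × 0.70480^2 = 0.439916
P(M+6) = 0.70480^3 = 0.350104
The M+4 peak is largest (0.439916); scaling to 100 gives 5.8 : 41.9 : 100.0 : 79.6.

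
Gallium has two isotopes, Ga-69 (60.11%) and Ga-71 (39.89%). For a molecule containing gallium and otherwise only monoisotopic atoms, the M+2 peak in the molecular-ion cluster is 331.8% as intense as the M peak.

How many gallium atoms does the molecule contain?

The M+2/M ratio from n Ga atoms is n · q/p = n · 0.3989/0.6011.
n = 3.318 × 0.6011/0.3989 = 5.00 ≈ 5

5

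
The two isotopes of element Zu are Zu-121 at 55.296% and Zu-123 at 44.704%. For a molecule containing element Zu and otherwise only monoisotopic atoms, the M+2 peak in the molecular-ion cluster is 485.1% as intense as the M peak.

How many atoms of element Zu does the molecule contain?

6

With n Zu atoms, P(M+2)/P(M) = C(n,1)·p^(n−1)q / p^n = n·q/p = n · 0.44704/0.55296.
n = 4.851 × 0.55296/0.44704 = 6.00 ≈ 6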